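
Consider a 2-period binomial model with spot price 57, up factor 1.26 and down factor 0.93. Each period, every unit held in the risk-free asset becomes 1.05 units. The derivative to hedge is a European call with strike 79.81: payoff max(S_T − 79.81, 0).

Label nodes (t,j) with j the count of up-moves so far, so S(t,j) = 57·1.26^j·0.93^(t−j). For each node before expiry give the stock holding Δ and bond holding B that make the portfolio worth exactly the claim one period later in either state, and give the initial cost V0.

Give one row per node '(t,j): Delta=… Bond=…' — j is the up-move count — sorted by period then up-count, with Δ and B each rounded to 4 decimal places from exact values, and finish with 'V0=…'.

(0,0): Delta=0.1967 Bond=-9.9302
(1,0): Delta=0.0000 Bond=0.0000
(1,1): Delta=0.4508 Bond=-28.6735
V0=1.2813

Under the risk-neutral measure, an up-move has probability p* = (R−d)/(u−d) = 0.3636 and values discount at R = 1.05.
At expiry t=2: V(2,0)=0.0000, V(2,1)=0.0000, V(2,2)=10.6832
  t=1,j=0: stock 53.0100 → up 66.7926 (V=0.0000), down 49.2993 (V=0.0000). Price 0.0000; hedge Δ=0.0000, bond B=0.0000.
  t=1,j=1: stock 71.8200 → up 90.4932 (V=10.6832), down 66.7926 (V=0.0000). Price 3.6998; hedge Δ=0.4508, bond B=-28.6735.
  t=0,j=0: stock 57.0000 → up 71.8200 (V=3.6998), down 53.0100 (V=0.0000). Price 1.2813; hedge Δ=0.1967, bond B=-9.9302.
Each (Δ,B) replicates both successor values, so the strategy is self-financing and V0 is arbitrage-free.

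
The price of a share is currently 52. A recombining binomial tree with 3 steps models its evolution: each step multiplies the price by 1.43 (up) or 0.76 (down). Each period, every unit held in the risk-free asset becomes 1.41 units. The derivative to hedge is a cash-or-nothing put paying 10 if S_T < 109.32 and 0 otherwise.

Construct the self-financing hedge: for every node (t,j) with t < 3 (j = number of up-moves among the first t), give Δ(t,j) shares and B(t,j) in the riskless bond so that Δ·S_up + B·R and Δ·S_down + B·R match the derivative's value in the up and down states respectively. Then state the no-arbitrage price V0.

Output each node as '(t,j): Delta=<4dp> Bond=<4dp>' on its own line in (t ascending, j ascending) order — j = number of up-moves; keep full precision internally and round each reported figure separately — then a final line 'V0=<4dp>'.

(0,0): Delta=-0.1359 Bond=7.3759
(1,0): Delta=0.0000 Bond=5.0299
(1,1): Delta=-0.1381 Bond=10.5652
(2,0): Delta=0.0000 Bond=7.0922
(2,1): Delta=0.0000 Bond=7.0922
(2,2): Delta=-0.1404 Bond=15.1371
V0=0.3100

Risk-neutral probability p* = (R−d)/(u−d) = (1.41−0.76)/(1.43−0.76) = 0.9701.
Payoff layer (t=3): V(3,0)=10.0000, V(3,1)=10.0000, V(3,2)=10.0000, V(3,3)=0.0000
Node (2,0) S=30.0352: V=(p*·10.0000+(1−p*)·10.0000)/1.41=7.0922; Δ=(10.0000−10.0000)/(42.9503−22.8268)=0.0000; B=V−Δ·S=7.0922
Node (2,1) S=56.5136: V=(p*·10.0000+(1−p*)·10.0000)/1.41=7.0922; Δ=(10.0000−10.0000)/(80.8144−42.9503)=0.0000; B=V−Δ·S=7.0922
Node (2,2) S=106.3348: V=(p*·0.0000+(1−p*)·10.0000)/1.41=0.2117; Δ=(0.0000−10.0000)/(152.0588−80.8144)=-0.1404; B=V−Δ·S=15.1371
Node (1,0) S=39.5200: V=(p*·7.0922+(1−p*)·7.0922)/1.41=5.0299; Δ=(7.0922−7.0922)/(56.5136−30.0352)=0.0000; B=V−Δ·S=5.0299
Node (1,1) S=74.3600: V=(p*·0.2117+(1−p*)·7.0922)/1.41=0.2958; Δ=(0.2117−7.0922)/(106.3348−56.5136)=-0.1381; B=V−Δ·S=10.5652
Node (0,0) S=52.0000: V=(p*·0.2958+(1−p*)·5.0299)/1.41=0.3100; Δ=(0.2958−5.0299)/(74.3600−39.5200)=-0.1359; B=V−Δ·S=7.3759
Root portfolio cost Δ·52+B reproduces V0=0.3100.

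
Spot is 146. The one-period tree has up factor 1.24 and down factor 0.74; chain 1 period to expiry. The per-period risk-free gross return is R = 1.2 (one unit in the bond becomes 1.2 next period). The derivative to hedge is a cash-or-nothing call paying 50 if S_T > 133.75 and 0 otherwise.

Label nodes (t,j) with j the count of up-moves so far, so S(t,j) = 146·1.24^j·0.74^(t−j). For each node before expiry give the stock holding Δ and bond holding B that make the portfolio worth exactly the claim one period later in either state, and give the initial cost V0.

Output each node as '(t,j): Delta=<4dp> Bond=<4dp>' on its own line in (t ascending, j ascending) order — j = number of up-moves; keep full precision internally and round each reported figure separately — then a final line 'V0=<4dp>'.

Risk-neutral probability p* = (R−d)/(u−d) = (1.2−0.74)/(1.24−0.74) = 0.9200.
Terminal values V(1,·): V(1,0)=0.0000, V(1,1)=50.0000
  t=0,j=0: stock 146.0000 → up 181.0400 (V=50.0000), down 108.0400 (V=0.0000). Price 38.3333; hedge Δ=0.6849, bond B=-61.6667.
Each (Δ,B) replicates both successor values, so the strategy is self-financing and V0 is arbitrage-free.

(0,0): Delta=0.6849 Bond=-61.6667
V0=38.3333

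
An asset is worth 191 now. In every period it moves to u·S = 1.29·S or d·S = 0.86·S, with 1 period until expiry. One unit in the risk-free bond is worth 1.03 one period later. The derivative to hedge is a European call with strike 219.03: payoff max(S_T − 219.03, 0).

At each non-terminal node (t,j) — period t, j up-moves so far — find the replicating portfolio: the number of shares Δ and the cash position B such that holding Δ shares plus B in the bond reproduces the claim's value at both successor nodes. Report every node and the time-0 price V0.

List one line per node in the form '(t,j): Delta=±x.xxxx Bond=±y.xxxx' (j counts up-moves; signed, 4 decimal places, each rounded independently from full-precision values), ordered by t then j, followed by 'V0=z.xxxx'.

No-arbitrage ⇒ martingale measure with p* = (R−d)/(u−d) = 0.3953.
Terminal payoffs: V(1,0)=0.0000, V(1,1)=27.3600
  t=0,j=0: stock 191.0000 → up 246.3900 (V=27.3600), down 164.2600 (V=0.0000). Price 10.5017; hedge Δ=0.3331, bond B=-53.1262.
Self-financing check: at every node Δ·S+B equals the discounted successor values.

(0,0): Delta=0.3331 Bond=-53.1262
V0=10.5017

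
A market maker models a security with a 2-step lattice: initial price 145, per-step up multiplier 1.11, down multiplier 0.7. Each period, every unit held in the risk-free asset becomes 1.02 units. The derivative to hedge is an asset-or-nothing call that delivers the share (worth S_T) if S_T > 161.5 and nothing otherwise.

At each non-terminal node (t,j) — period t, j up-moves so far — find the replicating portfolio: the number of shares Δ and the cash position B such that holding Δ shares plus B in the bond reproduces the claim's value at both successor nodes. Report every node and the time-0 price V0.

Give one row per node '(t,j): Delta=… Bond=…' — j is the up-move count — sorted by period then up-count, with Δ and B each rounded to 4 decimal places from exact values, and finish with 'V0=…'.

The replicating-portfolio and risk-neutral prices coincide; use p* = (1.02−0.7)/(1.11−0.7) = 0.7805 for the latter.
Payoff layer (t=2): V(2,0)=0.0000, V(2,1)=0.0000, V(2,2)=178.6545
  t=1,j=0: stock 101.5000 → up 112.6650 (V=0.0000), down 71.0500 (V=0.0000). Price 0.0000; hedge Δ=0.0000, bond B=0.0000.
  t=1,j=1: stock 160.9500 → up 178.6545 (V=178.6545), down 112.6650 (V=0.0000). Price 136.7036; hedge Δ=2.7073, bond B=-299.0391.
  t=0,j=0: stock 145.0000 → up 160.9500 (V=136.7036), down 101.5000 (V=0.0000). Price 104.6034; hedge Δ=2.2995, bond B=-228.8200.
Self-financing check: at every node Δ·S+B equals the discounted successor values.

(0,0): Delta=2.2995 Bond=-228.8200
(1,0): Delta=0.0000 Bond=0.0000
(1,1): Delta=2.7073 Bond=-299.0391
V0=104.6034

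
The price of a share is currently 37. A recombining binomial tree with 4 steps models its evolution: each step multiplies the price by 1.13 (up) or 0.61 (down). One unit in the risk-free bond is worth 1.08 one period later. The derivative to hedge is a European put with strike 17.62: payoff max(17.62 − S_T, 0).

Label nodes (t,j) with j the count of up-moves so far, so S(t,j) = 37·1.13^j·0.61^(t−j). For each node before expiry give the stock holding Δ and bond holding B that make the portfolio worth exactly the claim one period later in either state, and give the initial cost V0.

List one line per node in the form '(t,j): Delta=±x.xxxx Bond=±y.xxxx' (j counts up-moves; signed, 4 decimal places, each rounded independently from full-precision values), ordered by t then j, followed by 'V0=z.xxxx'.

No-arbitrage ⇒ martingale measure with p* = (R−d)/(u−d) = 0.9038.
Terminal values V(4,·): V(4,0)=12.4970, V(4,1)=8.1299, V(4,2)=0.0400, V(4,3)=0.0000, V(4,4)=0.0000
Node (3,0) S=8.3983: V=(p*·8.1299+(1−p*)·12.4970)/1.08=7.9165; Δ=(8.1299−12.4970)/(9.4901−5.1230)=-1.0000; B=V−Δ·S=16.3148
Node (3,1) S=15.5575: V=(p*·0.0400+(1−p*)·8.1299)/1.08=0.7573; Δ=(0.0400−8.1299)/(17.5800−9.4901)=-1.0000; B=V−Δ·S=16.3148
Node (3,2) S=28.8196: V=(p*·0.0000+(1−p*)·0.0400)/1.08=0.0036; Δ=(0.0000−0.0400)/(32.5662−17.5800)=-0.0027; B=V−Δ·S=0.0805
Node (3,3) S=53.3872: V=(p*·0.0000+(1−p*)·0.0000)/1.08=0.0000; Δ=(0.0000−0.0000)/(60.3275−32.5662)=0.0000; B=V−Δ·S=0.0000
Node (2,0) S=13.7677: V=(p*·0.7573+(1−p*)·7.9165)/1.08=1.3386; Δ=(0.7573−7.9165)/(15.5575−8.3983)=-1.0000; B=V−Δ·S=15.1063
Node (2,1) S=25.5041: V=(p*·0.0036+(1−p*)·0.7573)/1.08=0.0704; Δ=(0.0036−0.7573)/(28.8196−15.5575)=-0.0568; B=V−Δ·S=1.5199
Node (2,2) S=47.2453: V=(p*·0.0000+(1−p*)·0.0036)/1.08=0.0003; Δ=(0.0000−0.0036)/(53.3872−28.8196)=-0.0001; B=V−Δ·S=0.0072
Node (1,0) S=22.5700: V=(p*·0.0704+(1−p*)·1.3386)/1.08=0.1781; Δ=(0.0704−1.3386)/(25.5041−13.7677)=-0.1081; B=V−Δ·S=2.6170
Node (1,1) S=41.8100: V=(p*·0.0003+(1−p*)·0.0704)/1.08=0.0065; Δ=(0.0003−0.0704)/(47.2453−25.5041)=-0.0032; B=V−Δ·S=0.1413
Node (0,0) S=37.0000: V=(p*·0.0065+(1−p*)·0.1781)/1.08=0.0213; Δ=(0.0065−0.1781)/(41.8100−22.5700)=-0.0089; B=V−Δ·S=0.3513
Root portfolio cost Δ·37+B reproduces V0=0.0213.

(0,0): Delta=-0.0089 Bond=0.3513
(1,0): Delta=-0.1081 Bond=2.6170
(1,1): Delta=-0.0032 Bond=0.1413
(2,0): Delta=-1.0000 Bond=15.1063
(2,1): Delta=-0.0568 Bond=1.5199
(2,2): Delta=-0.0001 Bond=0.0072
(3,0): Delta=-1.0000 Bond=16.3148
(3,1): Delta=-1.0000 Bond=16.3148
(3,2): Delta=-0.0027 Bond=0.0805
(3,3): Delta=0.0000 Bond=0.0000
V0=0.0213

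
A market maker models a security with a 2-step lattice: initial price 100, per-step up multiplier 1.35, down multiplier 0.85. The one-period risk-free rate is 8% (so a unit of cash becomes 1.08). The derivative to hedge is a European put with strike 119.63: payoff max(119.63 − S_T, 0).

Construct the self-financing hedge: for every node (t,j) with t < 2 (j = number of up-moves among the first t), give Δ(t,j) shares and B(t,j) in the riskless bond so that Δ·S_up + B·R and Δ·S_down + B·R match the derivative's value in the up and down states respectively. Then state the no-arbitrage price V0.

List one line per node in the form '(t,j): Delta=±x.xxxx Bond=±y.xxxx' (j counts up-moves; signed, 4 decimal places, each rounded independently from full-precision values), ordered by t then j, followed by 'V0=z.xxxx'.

(0,0): Delta=-0.4666 Bond=60.5806
(1,0): Delta=-1.0000 Bond=110.7685
(1,1): Delta=-0.0723 Bond=12.2000
V0=13.9235

No-arbitrage ⇒ martingale measure with p* = (R−d)/(u−d) = 0.4600.
Terminal values V(2,·): V(2,0)=47.3800, V(2,1)=4.8800, V(2,2)=0.0000
Node (1,0) S=85.0000: V=(p*·4.8800+(1−p*)·47.3800)/1.08=25.7685; Δ=(4.8800−47.3800)/(114.7500−72.2500)=-1.0000; B=V−Δ·S=110.7685
Node (1,1) S=135.0000: V=(p*·0.0000+(1−p*)·4.8800)/1.08=2.4400; Δ=(0.0000−4.8800)/(182.2500−114.7500)=-0.0723; B=V−Δ·S=12.2000
Node (0,0) S=100.0000: V=(p*·2.4400+(1−p*)·25.7685)/1.08=13.9235; Δ=(2.4400−25.7685)/(135.0000−85.0000)=-0.4666; B=V−Δ·S=60.5806
Self-financing check: at every node Δ·S+B equals the discounted successor values.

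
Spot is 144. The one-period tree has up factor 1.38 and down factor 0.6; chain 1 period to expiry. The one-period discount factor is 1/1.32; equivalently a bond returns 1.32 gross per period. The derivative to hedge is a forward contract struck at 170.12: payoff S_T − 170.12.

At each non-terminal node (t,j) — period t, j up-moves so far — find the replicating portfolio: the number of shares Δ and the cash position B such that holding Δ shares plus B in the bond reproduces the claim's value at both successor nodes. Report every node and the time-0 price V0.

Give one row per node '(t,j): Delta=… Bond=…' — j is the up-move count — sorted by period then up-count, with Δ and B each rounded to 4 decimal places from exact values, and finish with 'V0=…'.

The replicating-portfolio and risk-neutral prices coincide; use p* = (1.32−0.6)/(1.38−0.6) = 0.9231 for the latter.
Terminal payoffs: V(1,0)=-83.7200, V(1,1)=28.6000
  t=0,j=0: stock 144.0000 → up 198.7200 (V=28.6000), down 86.4000 (V=-83.7200). Price 15.1212; hedge Δ=1.0000, bond B=-128.8788.
The time-0 hedge costs 15.1212, which is the no-arbitrage price.

(0,0): Delta=1.0000 Bond=-128.8788
V0=15.1212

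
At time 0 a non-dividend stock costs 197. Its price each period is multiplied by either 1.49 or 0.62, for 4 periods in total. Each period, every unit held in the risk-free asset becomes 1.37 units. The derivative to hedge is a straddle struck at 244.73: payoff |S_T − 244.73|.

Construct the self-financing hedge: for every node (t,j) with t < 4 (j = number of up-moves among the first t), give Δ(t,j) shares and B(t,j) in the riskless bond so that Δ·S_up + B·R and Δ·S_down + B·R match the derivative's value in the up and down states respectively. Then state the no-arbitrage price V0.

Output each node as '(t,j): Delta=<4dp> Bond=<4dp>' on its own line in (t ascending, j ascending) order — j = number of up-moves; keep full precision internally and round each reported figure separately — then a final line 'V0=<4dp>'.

No-arbitrage ⇒ martingale measure with p* = (R−d)/(u−d) = 0.8621.
At expiry t=4: V(4,0)=215.6206, V(4,1)=174.7736, V(4,2)=76.6089, V(4,3)=159.3029, V(4,4)=726.2523
Node (3,0) S=46.9506: V=(p*·174.7736+(1−p*)·215.6206)/1.37=131.6844; Δ=(174.7736−215.6206)/(69.9564−29.1094)=-1.0000; B=V−Δ·S=178.6350
Node (3,1) S=112.8329: V=(p*·76.6089+(1−p*)·174.7736)/1.37=65.8021; Δ=(76.6089−174.7736)/(168.1211−69.9564)=-1.0000; B=V−Δ·S=178.6350
Node (3,2) S=271.1630: V=(p*·159.3029+(1−p*)·76.6089)/1.37=107.9539; Δ=(159.3029−76.6089)/(404.0329−168.1211)=0.3505; B=V−Δ·S=12.9034
Node (3,3) S=651.6660: V=(p*·726.2523+(1−p*)·159.3029)/1.37=473.0309; Δ=(726.2523−159.3029)/(970.9823−404.0329)=1.0000; B=V−Δ·S=-178.6350
Node (2,0) S=75.7268: V=(p*·65.8021+(1−p*)·131.6844)/1.37=54.6637; Δ=(65.8021−131.6844)/(112.8329−46.9506)=-1.0000; B=V−Δ·S=130.3905
Node (2,1) S=181.9886: V=(p*·107.9539+(1−p*)·65.8021)/1.37=74.5546; Δ=(107.9539−65.8021)/(271.1630−112.8329)=0.2662; B=V−Δ·S=26.1043
Node (2,2) S=437.3597: V=(p*·473.0309+(1−p*)·107.9539)/1.37=308.5222; Δ=(473.0309−107.9539)/(651.6660−271.1630)=0.9595; B=V−Δ·S=-111.1065
Node (1,0) S=122.1400: V=(p*·74.5546+(1−p*)·54.6637)/1.37=52.4168; Δ=(74.5546−54.6637)/(181.9886−75.7268)=0.1872; B=V−Δ·S=29.5537
Node (1,1) S=293.5300: V=(p*·308.5222+(1−p*)·74.5546)/1.37=201.6430; Δ=(308.5222−74.5546)/(437.3597−181.9886)=0.9162; B=V−Δ·S=-67.2853
Node (0,0) S=197.0000: V=(p*·201.6430+(1−p*)·52.4168)/1.37=132.1606; Δ=(201.6430−52.4168)/(293.5300−122.1400)=0.8707; B=V−Δ·S=-39.3637
Root portfolio cost Δ·197+B reproduces V0=132.1606.

(0,0): Delta=0.8707 Bond=-39.3637
(1,0): Delta=0.1872 Bond=29.5537
(1,1): Delta=0.9162 Bond=-67.2853
(2,0): Delta=-1.0000 Bond=130.3905
(2,1): Delta=0.2662 Bond=26.1043
(2,2): Delta=0.9595 Bond=-111.1065
(3,0): Delta=-1.0000 Bond=178.6350
(3,1): Delta=-1.0000 Bond=178.6350
(3,2): Delta=0.3505 Bond=12.9034
(3,3): Delta=1.0000 Bond=-178.6350
V0=132.1606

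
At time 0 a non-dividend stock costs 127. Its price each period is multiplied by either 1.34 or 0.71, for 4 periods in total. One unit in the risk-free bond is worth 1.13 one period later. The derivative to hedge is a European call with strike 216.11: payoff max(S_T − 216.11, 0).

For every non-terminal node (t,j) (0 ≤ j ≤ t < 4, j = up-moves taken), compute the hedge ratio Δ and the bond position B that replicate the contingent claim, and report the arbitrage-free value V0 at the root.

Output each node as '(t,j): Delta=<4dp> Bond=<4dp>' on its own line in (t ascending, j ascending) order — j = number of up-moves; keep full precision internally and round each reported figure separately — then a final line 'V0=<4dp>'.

(0,0): Delta=0.4974 Bond=-39.5330
(1,0): Delta=0.0052 Bond=-0.2945
(1,1): Delta=0.6277 Bond=-66.8612
(2,0): Delta=0.0000 Bond=0.0000
(2,1): Delta=0.0066 Bond=-0.4992
(2,2): Delta=0.7923 Bond=-113.0802
(3,0): Delta=0.0000 Bond=0.0000
(3,1): Delta=0.0000 Bond=0.0000
(3,2): Delta=0.0083 Bond=-0.8461
(3,3): Delta=1.0000 Bond=-191.2478
V0=23.6311

No-arbitrage ⇒ martingale measure with p* = (R−d)/(u−d) = 0.6667.
Terminal values V(4,·): V(4,0)=0.0000, V(4,1)=0.0000, V(4,2)=0.0000, V(4,3)=0.8484, V(4,4)=193.3608
  t=3,j=0: stock 45.4547 → up 60.9093 (V=0.0000), down 32.2728 (V=0.0000). Price 0.0000; hedge Δ=0.0000, bond B=0.0000.
  t=3,j=1: stock 85.7877 → up 114.9556 (V=0.0000), down 60.9093 (V=0.0000). Price 0.0000; hedge Δ=0.0000, bond B=0.0000.
  t=3,j=2: stock 161.9093 → up 216.9584 (V=0.8484), down 114.9556 (V=0.0000). Price 0.5005; hedge Δ=0.0083, bond B=-0.8461.
  t=3,j=3: stock 305.5752 → up 409.4708 (V=193.3608), down 216.9584 (V=0.8484). Price 114.3274; hedge Δ=1.0000, bond B=-191.2478.
  t=2,j=0: stock 64.0207 → up 85.7877 (V=0.0000), down 45.4547 (V=0.0000). Price 0.0000; hedge Δ=0.0000, bond B=0.0000.
  t=2,j=1: stock 120.8278 → up 161.9093 (V=0.5005), down 85.7877 (V=0.0000). Price 0.2953; hedge Δ=0.0066, bond B=-0.4992.
  t=2,j=2: stock 228.0412 → up 305.5752 (V=114.3274), down 161.9093 (V=0.5005). Price 67.5975; hedge Δ=0.7923, bond B=-113.0802.
  t=1,j=0: stock 90.1700 → up 120.8278 (V=0.2953), down 64.0207 (V=0.0000). Price 0.1742; hedge Δ=0.0052, bond B=-0.2945.
  t=1,j=1: stock 170.1800 → up 228.0412 (V=67.5975), down 120.8278 (V=0.2953). Price 39.9676; hedge Δ=0.6277, bond B=-66.8612.
  t=0,j=0: stock 127.0000 → up 170.1800 (V=39.9676), down 90.1700 (V=0.1742). Price 23.6311; hedge Δ=0.4974, bond B=-39.5330.
Self-financing check: at every node Δ·S+B equals the discounted successor values.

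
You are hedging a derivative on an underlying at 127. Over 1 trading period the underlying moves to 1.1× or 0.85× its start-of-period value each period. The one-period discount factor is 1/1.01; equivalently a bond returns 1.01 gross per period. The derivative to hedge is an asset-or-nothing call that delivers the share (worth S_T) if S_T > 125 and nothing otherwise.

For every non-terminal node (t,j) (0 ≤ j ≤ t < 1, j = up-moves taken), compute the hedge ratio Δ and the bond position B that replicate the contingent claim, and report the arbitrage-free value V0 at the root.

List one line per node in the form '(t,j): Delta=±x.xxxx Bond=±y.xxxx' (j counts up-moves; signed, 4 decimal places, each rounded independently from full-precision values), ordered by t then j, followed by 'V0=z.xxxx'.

Since d<R<u, set p* = (R−d)/(u−d) = 0.6400; price each node as the discounted p*-expectation of its children.
Payoff layer (t=1): V(1,0)=0.0000, V(1,1)=139.7000
  t=0,j=0: stock 127.0000 → up 139.7000 (V=139.7000), down 107.9500 (V=0.0000). Price 88.5228; hedge Δ=4.4000, bond B=-470.2772.
Each (Δ,B) replicates both successor values, so the strategy is self-financing and V0 is arbitrage-free.

(0,0): Delta=4.4000 Bond=-470.2772
V0=88.5228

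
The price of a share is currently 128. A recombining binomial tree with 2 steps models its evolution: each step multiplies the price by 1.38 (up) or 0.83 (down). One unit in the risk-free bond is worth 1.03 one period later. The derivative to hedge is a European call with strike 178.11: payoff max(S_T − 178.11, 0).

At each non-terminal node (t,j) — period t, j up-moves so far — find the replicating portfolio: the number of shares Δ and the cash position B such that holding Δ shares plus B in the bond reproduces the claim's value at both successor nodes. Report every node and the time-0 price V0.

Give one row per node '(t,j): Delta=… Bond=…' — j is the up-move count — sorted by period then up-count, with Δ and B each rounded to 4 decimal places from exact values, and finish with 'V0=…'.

The replicating-portfolio and risk-neutral prices coincide; use p* = (1.03−0.83)/(1.38−0.83) = 0.3636 for the latter.
Payoff layer (t=2): V(2,0)=0.0000, V(2,1)=0.0000, V(2,2)=65.6532
  t=1,j=0: stock 106.2400 → up 146.6112 (V=0.0000), down 88.1792 (V=0.0000). Price 0.0000; hedge Δ=0.0000, bond B=0.0000.
  t=1,j=1: stock 176.6400 → up 243.7632 (V=65.6532), down 146.6112 (V=0.0000). Price 23.1785; hedge Δ=0.6758, bond B=-96.1909.
  t=0,j=0: stock 128.0000 → up 176.6400 (V=23.1785), down 106.2400 (V=0.0000). Price 8.1831; hedge Δ=0.3292, bond B=-33.9597.
Root portfolio cost Δ·128+B reproduces V0=8.1831.

(0,0): Delta=0.3292 Bond=-33.9597
(1,0): Delta=0.0000 Bond=0.0000
(1,1): Delta=0.6758 Bond=-96.1909
V0=8.1831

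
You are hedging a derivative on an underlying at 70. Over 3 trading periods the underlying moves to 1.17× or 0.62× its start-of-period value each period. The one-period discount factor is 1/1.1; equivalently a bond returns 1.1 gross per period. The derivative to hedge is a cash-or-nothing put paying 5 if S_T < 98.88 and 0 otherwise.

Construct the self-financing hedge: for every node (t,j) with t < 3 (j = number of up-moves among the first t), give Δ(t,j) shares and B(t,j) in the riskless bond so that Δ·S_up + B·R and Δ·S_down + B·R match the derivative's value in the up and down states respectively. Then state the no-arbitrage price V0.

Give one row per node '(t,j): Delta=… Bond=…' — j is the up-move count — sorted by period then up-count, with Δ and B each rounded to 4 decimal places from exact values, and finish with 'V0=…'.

(0,0): Delta=-0.0817 Bond=6.9819
(1,0): Delta=0.0000 Bond=4.1322
(1,1): Delta=-0.0881 Bond=8.1975
(2,0): Delta=0.0000 Bond=4.5455
(2,1): Delta=0.0000 Bond=4.5455
(2,2): Delta=-0.0949 Bond=9.6694
V0=1.2595

Since d<R<u, set p* = (R−d)/(u−d) = 0.8727; price each node as the discounted p*-expectation of its children.
Terminal payoffs: V(3,0)=5.0000, V(3,1)=5.0000, V(3,2)=5.0000, V(3,3)=0.0000
Node (2,0) S=26.9080: V=(p*·5.0000+(1−p*)·5.0000)/1.1=4.5455; Δ=(5.0000−5.0000)/(31.4824−16.6830)=0.0000; B=V−Δ·S=4.5455
Node (2,1) S=50.7780: V=(p*·5.0000+(1−p*)·5.0000)/1.1=4.5455; Δ=(5.0000−5.0000)/(59.4103−31.4824)=0.0000; B=V−Δ·S=4.5455
Node (2,2) S=95.8230: V=(p*·0.0000+(1−p*)·5.0000)/1.1=0.5785; Δ=(0.0000−5.0000)/(112.1129−59.4103)=-0.0949; B=V−Δ·S=9.6694
Node (1,0) S=43.4000: V=(p*·4.5455+(1−p*)·4.5455)/1.1=4.1322; Δ=(4.5455−4.5455)/(50.7780−26.9080)=0.0000; B=V−Δ·S=4.1322
Node (1,1) S=81.9000: V=(p*·0.5785+(1−p*)·4.5455)/1.1=0.9849; Δ=(0.5785−4.5455)/(95.8230−50.7780)=-0.0881; B=V−Δ·S=8.1975
Node (0,0) S=70.0000: V=(p*·0.9849+(1−p*)·4.1322)/1.1=1.2595; Δ=(0.9849−4.1322)/(81.9000−43.4000)=-0.0817; B=V−Δ·S=6.9819
Each (Δ,B) replicates both successor values, so the strategy is self-financing and V0 is arbitrage-free.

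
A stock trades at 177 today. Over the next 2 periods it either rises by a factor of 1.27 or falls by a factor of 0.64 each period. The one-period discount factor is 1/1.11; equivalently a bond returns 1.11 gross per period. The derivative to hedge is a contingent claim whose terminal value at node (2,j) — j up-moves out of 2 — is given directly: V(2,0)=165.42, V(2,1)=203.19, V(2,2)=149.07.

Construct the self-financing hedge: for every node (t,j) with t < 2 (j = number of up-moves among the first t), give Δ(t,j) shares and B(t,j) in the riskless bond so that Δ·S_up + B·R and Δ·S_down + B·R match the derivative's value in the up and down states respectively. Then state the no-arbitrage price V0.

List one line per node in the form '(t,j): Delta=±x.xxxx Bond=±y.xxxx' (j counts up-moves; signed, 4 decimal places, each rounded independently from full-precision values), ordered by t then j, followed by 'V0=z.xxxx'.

(0,0): Delta=-0.2487 Bond=182.5088
(1,0): Delta=0.5292 Bond=114.4599
(1,1): Delta=-0.3822 Bond=232.5847
V0=138.4893

The replicating-portfolio and risk-neutral prices coincide; use p* = (1.11−0.64)/(1.27−0.64) = 0.7460 for the latter.
At expiry t=2: V(2,0)=165.4200, V(2,1)=203.1900, V(2,2)=149.0700
  t=1,j=0: stock 113.2800 → up 143.8656 (V=203.1900), down 72.4992 (V=165.4200). Price 174.4123; hedge Δ=0.5292, bond B=114.4599.
  t=1,j=1: stock 224.7900 → up 285.4833 (V=149.0700), down 143.8656 (V=203.1900). Price 146.6800; hedge Δ=-0.3822, bond B=232.5847.
  t=0,j=0: stock 177.0000 → up 224.7900 (V=146.6800), down 113.2800 (V=174.4123). Price 138.4893; hedge Δ=-0.2487, bond B=182.5088.
The time-0 hedge costs 138.4893, which is the no-arbitrage price.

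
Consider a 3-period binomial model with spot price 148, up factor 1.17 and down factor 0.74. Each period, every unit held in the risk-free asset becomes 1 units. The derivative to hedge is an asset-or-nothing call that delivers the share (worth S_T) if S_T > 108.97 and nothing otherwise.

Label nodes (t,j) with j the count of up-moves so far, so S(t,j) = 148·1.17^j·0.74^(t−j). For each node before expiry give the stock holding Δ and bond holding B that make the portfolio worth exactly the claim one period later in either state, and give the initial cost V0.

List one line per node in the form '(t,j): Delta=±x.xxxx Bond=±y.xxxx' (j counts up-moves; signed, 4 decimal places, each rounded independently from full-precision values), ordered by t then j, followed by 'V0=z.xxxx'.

(0,0): Delta=1.6268 Bond=-123.3513
(1,0): Delta=1.9249 Bond=-156.0031
(1,1): Delta=1.5035 Bond=-102.0020
(2,0): Delta=0.0000 Bond=0.0000
(2,1): Delta=2.7209 Bond=-258.0052
(2,2): Delta=1.0000 Bond=0.0000
V0=117.4098

Since d<R<u, set p* = (R−d)/(u−d) = 0.6047; price each node as the discounted p*-expectation of its children.
Terminal payoffs: V(3,0)=0.0000, V(3,1)=0.0000, V(3,2)=149.9219, V(3,3)=237.0387
(2,0): S=81.0448. Δ = (V_up−V_dn)/(S_up−S_dn) = (0.0000−0.0000)/(94.8224−59.9732) = 0.0000. V = [p*·0.0000 + (1−p*)·0.0000]/1 = 0.0000. B = V − Δ·S = 0.0000.
(2,1): S=128.1384. Δ = (V_up−V_dn)/(S_up−S_dn) = (149.9219−0.0000)/(149.9219−94.8224) = 2.7209. V = [p*·149.9219 + (1−p*)·0.0000]/1 = 90.6505. B = V − Δ·S = -258.0052.
(2,2): S=202.5972. Δ = (V_up−V_dn)/(S_up−S_dn) = (237.0387−149.9219)/(237.0387−149.9219) = 1.0000. V = [p*·237.0387 + (1−p*)·149.9219]/1 = 202.5972. B = V − Δ·S = 0.0000.
(1,0): S=109.5200. Δ = (V_up−V_dn)/(S_up−S_dn) = (90.6505−0.0000)/(128.1384−81.0448) = 1.9249. V = [p*·90.6505 + (1−p*)·0.0000]/1 = 54.8119. B = V − Δ·S = -156.0031.
(1,1): S=173.1600. Δ = (V_up−V_dn)/(S_up−S_dn) = (202.5972−90.6505)/(202.5972−128.1384) = 1.5035. V = [p*·202.5972 + (1−p*)·90.6505]/1 = 158.3392. B = V − Δ·S = -102.0020.
(0,0): S=148.0000. Δ = (V_up−V_dn)/(S_up−S_dn) = (158.3392−54.8119)/(173.1600−109.5200) = 1.6268. V = [p*·158.3392 + (1−p*)·54.8119]/1 = 117.4098. B = V − Δ·S = -123.3513.
Root portfolio cost Δ·148+B reproduces V0=117.4098.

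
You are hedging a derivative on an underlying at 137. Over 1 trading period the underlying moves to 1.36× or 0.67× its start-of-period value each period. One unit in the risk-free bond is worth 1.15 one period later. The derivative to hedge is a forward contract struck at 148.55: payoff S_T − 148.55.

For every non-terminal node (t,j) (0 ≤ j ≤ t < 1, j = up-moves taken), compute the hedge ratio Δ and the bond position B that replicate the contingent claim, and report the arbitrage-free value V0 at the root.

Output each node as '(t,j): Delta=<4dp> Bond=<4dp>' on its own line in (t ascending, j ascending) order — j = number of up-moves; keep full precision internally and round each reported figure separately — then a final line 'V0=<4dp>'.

(0,0): Delta=1.0000 Bond=-129.1739
V0=7.8261

No-arbitrage ⇒ martingale measure with p* = (R−d)/(u−d) = 0.6957.
Payoff layer (t=1): V(1,0)=-56.7600, V(1,1)=37.7700
  t=0,j=0: stock 137.0000 → up 186.3200 (V=37.7700), down 91.7900 (V=-56.7600). Price 7.8261; hedge Δ=1.0000, bond B=-129.1739.
Each (Δ,B) replicates both successor values, so the strategy is self-financing and V0 is arbitrage-free.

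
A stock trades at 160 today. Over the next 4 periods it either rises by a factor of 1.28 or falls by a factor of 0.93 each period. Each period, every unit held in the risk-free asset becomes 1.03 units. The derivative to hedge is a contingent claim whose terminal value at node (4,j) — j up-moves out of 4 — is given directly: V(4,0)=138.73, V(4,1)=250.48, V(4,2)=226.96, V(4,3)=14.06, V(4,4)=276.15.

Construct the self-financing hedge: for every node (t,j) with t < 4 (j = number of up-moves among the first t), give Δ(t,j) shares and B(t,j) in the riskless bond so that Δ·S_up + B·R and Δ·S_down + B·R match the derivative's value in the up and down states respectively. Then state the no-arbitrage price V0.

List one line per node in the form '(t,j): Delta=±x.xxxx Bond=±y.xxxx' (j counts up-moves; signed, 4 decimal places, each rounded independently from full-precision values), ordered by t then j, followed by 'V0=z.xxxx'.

(0,0): Delta=-0.0113 Bond=179.4377
(1,0): Delta=0.5436 Bond=102.2538
(1,1): Delta=-1.0192 Bond=391.2382
(2,0): Delta=1.4653 Bond=-22.2286
(2,1): Delta=-1.1306 Bond=424.1966
(2,2): Delta=-0.8168 Bond=349.9222
(3,0): Delta=2.4809 Bond=-153.5978
(3,1): Delta=-0.3794 Bond=303.8602
(3,2): Delta=-2.4951 Bond=769.5784
(3,3): Delta=2.2317 Bond=-662.4763
V0=177.6346

Under the risk-neutral measure, an up-move has probability p* = (R−d)/(u−d) = 0.2857 and values discount at R = 1.03.
Terminal values V(4,·): V(4,0)=138.7300, V(4,1)=250.4800, V(4,2)=226.9600, V(4,3)=14.0600, V(4,4)=276.1500
(3,0): S=128.6971. Δ = (V_up−V_dn)/(S_up−S_dn) = (250.4800−138.7300)/(164.7323−119.6883) = 2.4809. V = [p*·250.4800 + (1−p*)·138.7300]/1.03 = 165.6879. B = V − Δ·S = -153.5978.
(3,1): S=177.1315. Δ = (V_up−V_dn)/(S_up−S_dn) = (226.9600−250.4800)/(226.7283−164.7323) = -0.3794. V = [p*·226.9600 + (1−p*)·250.4800]/1.03 = 236.6602. B = V − Δ·S = 303.8602.
(3,2): S=243.7939. Δ = (V_up−V_dn)/(S_up−S_dn) = (14.0600−226.9600)/(312.0562−226.7283) = -2.4951. V = [p*·14.0600 + (1−p*)·226.9600]/1.03 = 161.2926. B = V − Δ·S = 769.5784.
(3,3): S=335.5443. Δ = (V_up−V_dn)/(S_up−S_dn) = (276.1500−14.0600)/(429.4967−312.0562) = 2.2317. V = [p*·276.1500 + (1−p*)·14.0600]/1.03 = 86.3523. B = V − Δ·S = -662.4763.
(2,0): S=138.3840. Δ = (V_up−V_dn)/(S_up−S_dn) = (236.6602−165.6879)/(177.1315−128.6971) = 1.4653. V = [p*·236.6602 + (1−p*)·165.6879]/1.03 = 180.5492. B = V − Δ·S = -22.2286.
(2,1): S=190.4640. Δ = (V_up−V_dn)/(S_up−S_dn) = (161.2926−236.6602)/(243.7939−177.1315) = -1.1306. V = [p*·161.2926 + (1−p*)·236.6602]/1.03 = 208.8608. B = V − Δ·S = 424.1966.
(2,2): S=262.1440. Δ = (V_up−V_dn)/(S_up−S_dn) = (86.3523−161.2926)/(335.5443−243.7939) = -0.8168. V = [p*·86.3523 + (1−p*)·161.2926]/1.03 = 135.8069. B = V − Δ·S = 349.9222.
(1,0): S=148.8000. Δ = (V_up−V_dn)/(S_up−S_dn) = (208.8608−180.5492)/(190.4640−138.3840) = 0.5436. V = [p*·208.8608 + (1−p*)·180.5492]/1.03 = 183.1439. B = V − Δ·S = 102.2538.
(1,1): S=204.8000. Δ = (V_up−V_dn)/(S_up−S_dn) = (135.8069−208.8608)/(262.1440−190.4640) = -1.0192. V = [p*·135.8069 + (1−p*)·208.8608]/1.03 = 182.5129. B = V − Δ·S = 391.2382.
(0,0): S=160.0000. Δ = (V_up−V_dn)/(S_up−S_dn) = (182.5129−183.1439)/(204.8000−148.8000) = -0.0113. V = [p*·182.5129 + (1−p*)·183.1439]/1.03 = 177.6346. B = V − Δ·S = 179.4377.
Root portfolio cost Δ·160+B reproduces V0=177.6346.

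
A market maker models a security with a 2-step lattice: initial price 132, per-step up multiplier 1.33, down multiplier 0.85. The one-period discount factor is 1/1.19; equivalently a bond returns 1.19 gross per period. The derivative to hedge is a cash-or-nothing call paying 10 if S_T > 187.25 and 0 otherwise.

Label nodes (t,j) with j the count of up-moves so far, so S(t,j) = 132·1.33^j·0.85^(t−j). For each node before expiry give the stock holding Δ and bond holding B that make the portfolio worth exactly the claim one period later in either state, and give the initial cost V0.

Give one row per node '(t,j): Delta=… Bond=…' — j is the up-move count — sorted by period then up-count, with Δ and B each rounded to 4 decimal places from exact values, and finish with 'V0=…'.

The replicating-portfolio and risk-neutral prices coincide; use p* = (1.19−0.85)/(1.33−0.85) = 0.7083 for the latter.
At expiry t=2: V(2,0)=0.0000, V(2,1)=0.0000, V(2,2)=10.0000
(1,0): S=112.2000. Δ = (V_up−V_dn)/(S_up−S_dn) = (0.0000−0.0000)/(149.2260−95.3700) = 0.0000. V = [p*·0.0000 + (1−p*)·0.0000]/1.19 = 0.0000. B = V − Δ·S = 0.0000.
(1,1): S=175.5600. Δ = (V_up−V_dn)/(S_up−S_dn) = (10.0000−0.0000)/(233.4948−149.2260) = 0.1187. V = [p*·10.0000 + (1−p*)·0.0000]/1.19 = 5.9524. B = V − Δ·S = -14.8810.
(0,0): S=132.0000. Δ = (V_up−V_dn)/(S_up−S_dn) = (5.9524−0.0000)/(175.5600−112.2000) = 0.0939. V = [p*·5.9524 + (1−p*)·0.0000]/1.19 = 3.5431. B = V − Δ·S = -8.8577.
Root portfolio cost Δ·132+B reproduces V0=3.5431.

(0,0): Delta=0.0939 Bond=-8.8577
(1,0): Delta=0.0000 Bond=0.0000
(1,1): Delta=0.1187 Bond=-14.8810
V0=3.5431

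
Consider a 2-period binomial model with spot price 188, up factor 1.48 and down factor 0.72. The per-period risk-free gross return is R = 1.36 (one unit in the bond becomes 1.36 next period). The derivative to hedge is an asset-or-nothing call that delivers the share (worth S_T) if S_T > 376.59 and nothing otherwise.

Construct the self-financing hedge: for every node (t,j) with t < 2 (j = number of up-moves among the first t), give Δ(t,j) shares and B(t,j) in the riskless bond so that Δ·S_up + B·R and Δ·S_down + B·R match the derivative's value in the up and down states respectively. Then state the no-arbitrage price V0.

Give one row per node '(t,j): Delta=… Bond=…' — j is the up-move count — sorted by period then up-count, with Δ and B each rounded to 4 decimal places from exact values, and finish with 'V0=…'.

(0,0): Delta=1.7846 Bond=-177.6187
(1,0): Delta=0.0000 Bond=0.0000
(1,1): Delta=1.9474 Bond=-286.8542
V0=157.8833

No-arbitrage ⇒ martingale measure with p* = (R−d)/(u−d) = 0.8421.
Payoff layer (t=2): V(2,0)=0.0000, V(2,1)=0.0000, V(2,2)=411.7952
(1,0): S=135.3600. Δ = (V_up−V_dn)/(S_up−S_dn) = (0.0000−0.0000)/(200.3328−97.4592) = 0.0000. V = [p*·0.0000 + (1−p*)·0.0000]/1.36 = 0.0000. B = V − Δ·S = 0.0000.
(1,1): S=278.2400. Δ = (V_up−V_dn)/(S_up−S_dn) = (411.7952−0.0000)/(411.7952−200.3328) = 1.9474. V = [p*·411.7952 + (1−p*)·0.0000]/1.36 = 254.9815. B = V − Δ·S = -286.8542.
(0,0): S=188.0000. Δ = (V_up−V_dn)/(S_up−S_dn) = (254.9815−0.0000)/(278.2400−135.3600) = 1.7846. V = [p*·254.9815 + (1−p*)·0.0000]/1.36 = 157.8833. B = V − Δ·S = -177.6187.
Self-financing check: at every node Δ·S+B equals the discounted successor values.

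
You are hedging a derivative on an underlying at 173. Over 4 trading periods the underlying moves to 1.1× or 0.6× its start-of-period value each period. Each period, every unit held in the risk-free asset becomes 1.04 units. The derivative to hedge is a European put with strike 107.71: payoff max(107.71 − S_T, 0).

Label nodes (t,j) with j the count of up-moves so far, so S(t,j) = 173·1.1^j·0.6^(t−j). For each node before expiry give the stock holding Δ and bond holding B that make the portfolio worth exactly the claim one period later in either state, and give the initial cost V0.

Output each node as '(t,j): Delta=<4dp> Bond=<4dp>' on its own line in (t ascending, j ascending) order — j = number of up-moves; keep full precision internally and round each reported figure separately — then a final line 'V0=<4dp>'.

(0,0): Delta=-0.1064 Bond=20.6201
(1,0): Delta=-0.5800 Bond=70.6001
(1,1): Delta=-0.0712 Bond=14.7419
(2,0): Delta=-1.0000 Bond=99.5839
(2,1): Delta=-0.5487 Bond=69.8568
(2,2): Delta=-0.0357 Bond=7.8964
(3,0): Delta=-1.0000 Bond=103.5673
(3,1): Delta=-1.0000 Bond=103.5673
(3,2): Delta=-0.5152 Bond=68.4352
(3,3): Delta=0.0000 Bond=0.0000
V0=2.2117

Under the risk-neutral measure, an up-move has probability p* = (R−d)/(u−d) = 0.8800 and values discount at R = 1.04.
Terminal payoffs: V(4,0)=85.2892, V(4,1)=66.6052, V(4,2)=32.3512, V(4,3)=0.0000, V(4,4)=0.0000
Node (3,0) S=37.3680: V=(p*·66.6052+(1−p*)·85.2892)/1.04=66.1993; Δ=(66.6052−85.2892)/(41.1048−22.4208)=-1.0000; B=V−Δ·S=103.5673
Node (3,1) S=68.5080: V=(p*·32.3512+(1−p*)·66.6052)/1.04=35.0593; Δ=(32.3512−66.6052)/(75.3588−41.1048)=-1.0000; B=V−Δ·S=103.5673
Node (3,2) S=125.5980: V=(p*·0.0000+(1−p*)·32.3512)/1.04=3.7328; Δ=(0.0000−32.3512)/(138.1578−75.3588)=-0.5152; B=V−Δ·S=68.4352
Node (3,3) S=230.2630: V=(p*·0.0000+(1−p*)·0.0000)/1.04=0.0000; Δ=(0.0000−0.0000)/(253.2893−138.1578)=0.0000; B=V−Δ·S=0.0000
Node (2,0) S=62.2800: V=(p*·35.0593+(1−p*)·66.1993)/1.04=37.3039; Δ=(35.0593−66.1993)/(68.5080−37.3680)=-1.0000; B=V−Δ·S=99.5839
Node (2,1) S=114.1800: V=(p*·3.7328+(1−p*)·35.0593)/1.04=7.2039; Δ=(3.7328−35.0593)/(125.5980−68.5080)=-0.5487; B=V−Δ·S=69.8568
Node (2,2) S=209.3300: V=(p*·0.0000+(1−p*)·3.7328)/1.04=0.4307; Δ=(0.0000−3.7328)/(230.2630−125.5980)=-0.0357; B=V−Δ·S=7.8964
Node (1,0) S=103.8000: V=(p*·7.2039+(1−p*)·37.3039)/1.04=10.3999; Δ=(7.2039−37.3039)/(114.1800−62.2800)=-0.5800; B=V−Δ·S=70.6001
Node (1,1) S=190.3000: V=(p*·0.4307+(1−p*)·7.2039)/1.04=1.1957; Δ=(0.4307−7.2039)/(209.3300−114.1800)=-0.0712; B=V−Δ·S=14.7419
Node (0,0) S=173.0000: V=(p*·1.1957+(1−p*)·10.3999)/1.04=2.2117; Δ=(1.1957−10.3999)/(190.3000−103.8000)=-0.1064; B=V−Δ·S=20.6201
Self-financing check: at every node Δ·S+B equals the discounted successor values.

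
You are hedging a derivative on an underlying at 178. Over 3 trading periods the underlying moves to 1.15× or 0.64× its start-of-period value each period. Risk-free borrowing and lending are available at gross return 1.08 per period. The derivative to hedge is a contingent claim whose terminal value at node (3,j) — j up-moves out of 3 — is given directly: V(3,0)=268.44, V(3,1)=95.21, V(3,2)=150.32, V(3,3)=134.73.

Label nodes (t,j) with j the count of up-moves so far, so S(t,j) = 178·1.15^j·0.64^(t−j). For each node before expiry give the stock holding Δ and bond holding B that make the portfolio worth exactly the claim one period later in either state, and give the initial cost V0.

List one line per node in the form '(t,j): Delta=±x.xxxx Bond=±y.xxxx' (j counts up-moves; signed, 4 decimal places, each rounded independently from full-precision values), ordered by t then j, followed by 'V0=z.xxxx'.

Under the risk-neutral measure, an up-move has probability p* = (R−d)/(u−d) = 0.8627 and values discount at R = 1.08.
Terminal payoffs: V(3,0)=268.4400, V(3,1)=95.2100, V(3,2)=150.3200, V(3,3)=134.7300
Node (2,0) S=72.9088: V=(p*·95.2100+(1−p*)·268.4400)/1.08=110.1728; Δ=(95.2100−268.4400)/(83.8451−46.6616)=-4.6588; B=V−Δ·S=449.8395
Node (2,1) S=131.0080: V=(p*·150.3200+(1−p*)·95.2100)/1.08=132.1814; Δ=(150.3200−95.2100)/(150.6592−83.8451)=0.8248; B=V−Δ·S=24.1225
Node (2,2) S=235.4050: V=(p*·134.7300+(1−p*)·150.3200)/1.08=126.7313; Δ=(134.7300−150.3200)/(270.7157−150.6592)=-0.1299; B=V−Δ·S=157.2999
Node (1,0) S=113.9200: V=(p*·132.1814+(1−p*)·110.1728)/1.08=119.5931; Δ=(132.1814−110.1728)/(131.0080−72.9088)=0.3788; B=V−Δ·S=76.4392
Node (1,1) S=204.7000: V=(p*·126.7313+(1−p*)·132.1814)/1.08=118.0364; Δ=(126.7313−132.1814)/(235.4050−131.0080)=-0.0522; B=V−Δ·S=128.7229
Node (0,0) S=178.0000: V=(p*·118.0364+(1−p*)·119.5931)/1.08=109.4908; Δ=(118.0364−119.5931)/(204.7000−113.9200)=-0.0171; B=V−Δ·S=112.5432
Check: Δ(0,0)·S0 + B(0,0) = 109.4908 = V0.

(0,0): Delta=-0.0171 Bond=112.5432
(1,0): Delta=0.3788 Bond=76.4392
(1,1): Delta=-0.0522 Bond=128.7229
(2,0): Delta=-4.6588 Bond=449.8395
(2,1): Delta=0.8248 Bond=24.1225
(2,2): Delta=-0.1299 Bond=157.2999
V0=109.4908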